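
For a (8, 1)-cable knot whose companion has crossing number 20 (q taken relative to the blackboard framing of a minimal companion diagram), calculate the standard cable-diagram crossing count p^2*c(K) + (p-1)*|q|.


Step 1: Each of the c(K) crossings of the companion diagram becomes p*p = p^2 crossings among the p parallel strands, and each of the |q| twists s_1 s_2 ... s_(p-1) adds (p-1) crossings.
  Crossings = p^2 * c(K) + (p-1)*|q|
Step 2: = 8^2 * 20 + (8-1)*1
Step 3: = 64*20 + 7*1
Step 4: = 1280 + 7 = 1287

1287


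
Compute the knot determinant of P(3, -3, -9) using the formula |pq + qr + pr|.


Step 1: Compute pq + qr + pr.
pq = 3*(-3) = -9
qr = (-3)*(-9) = 27
pr = 3*(-9) = -27
pq + qr + pr = -9 + 27 + (-27) = -9
Step 2: Take absolute value.
det(P(3,-3,-9)) = |-9| = 9

9


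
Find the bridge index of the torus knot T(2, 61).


The bridge number of T(p,q) is min(p,q).
min(2, 61) = 2

2


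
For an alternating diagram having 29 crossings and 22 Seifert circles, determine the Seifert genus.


For alternating knots, g = (c - s + 1)/2.
= (29 - 22 + 1)/2
= 8/2 = 4

4


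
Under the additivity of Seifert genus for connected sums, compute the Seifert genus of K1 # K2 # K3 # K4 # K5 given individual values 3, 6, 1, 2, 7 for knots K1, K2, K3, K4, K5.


The Seifert genus is additive under connected sum.
Seifert genus(K1 # K2 # K3 # K4 # K5) = (3) + (6) + (1) + (2) + (7)
= 19

19


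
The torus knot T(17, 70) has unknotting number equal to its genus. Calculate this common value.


For a torus knot T(p,q), both the unknotting number and genus equal (p-1)(q-1)/2.
= (17-1)(70-1)/2
= 16*69/2
= 1104/2 = 552

552


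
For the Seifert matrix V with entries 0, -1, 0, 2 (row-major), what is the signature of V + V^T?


Step 1: V + V^T = [[0, -1], [-1, 4]]
Step 2: trace = 4, det = -1
Step 3: Discriminant = 4^2 - 4*(-1) = 20
Step 4: Eigenvalues: 4.23607, -0.236068
Step 5: Signature = (# positive eigenvalues) - (# negative eigenvalues) = 0

0


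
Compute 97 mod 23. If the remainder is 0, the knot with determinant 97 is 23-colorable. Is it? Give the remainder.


Step 1: A knot is p-colorable if and only if p divides its determinant.
Step 2: Compute 97 mod 23.
97 = 4 * 23 + 5
Step 3: 97 mod 23 = 5
Step 4: The knot is 23-colorable: no

5


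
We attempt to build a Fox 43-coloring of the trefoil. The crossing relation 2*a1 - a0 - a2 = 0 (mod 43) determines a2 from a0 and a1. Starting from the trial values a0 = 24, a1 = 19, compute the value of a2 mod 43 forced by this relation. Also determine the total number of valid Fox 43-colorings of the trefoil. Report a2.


Step 1: Apply the given crossing relation 2*a1 - a0 - a2 = 0 (mod 43).
  a2 = 2*a1 - a0 mod 43
  a2 = 2*19 - 24 mod 43
  a2 = 38 - 24 mod 43
  a2 = 14 mod 43 = 14
Step 2: The trefoil has determinant 3.
  Number of Fox p-colorings (p prime) is p^2 if p = 3, else p.
  Since 43 does not divide 3, only trivial (constant) colorings exist.
  (So the trial a0 = 24, a1 = 19 with a0 != a1 does NOT extend to a valid coloring of the whole trefoil: the other two crossing relations require 3*(a1 - a0) = 0 (mod 43), which fails.)
  Total colorings = 43
Step 3: a2 = 14, total Fox 43-colorings = 43

14


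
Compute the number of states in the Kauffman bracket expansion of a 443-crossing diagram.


Each crossing contributes 2 choices (A-smoothing or B-smoothing).
Total states = 2^443 = 22713710134237715329666368996500141698551292521478689383796568724394977753543685103943470334805111423773828800195818060422956300894208

22713710134237715329666368996500141698551292521478689383796568724394977753543685103943470334805111423773828800195818060422956300894208


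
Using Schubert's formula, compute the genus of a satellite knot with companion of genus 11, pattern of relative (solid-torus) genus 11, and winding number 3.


Schubert: g(satellite) = g_rel(pattern) + |winding| * g(companion),
where g_rel(pattern) is the genus of the pattern relative to the solid torus.
= 11 + 3 * 11
= 11 + 33 = 44

44


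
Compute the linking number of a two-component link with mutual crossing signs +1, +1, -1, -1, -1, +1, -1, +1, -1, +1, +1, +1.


Step 1: Count positive crossings: 7
Step 2: Count negative crossings: 5
Step 3: Sum of signs = 7 - 5 = 2
Step 4: Linking number = sum/2 = 2/2 = 1

1


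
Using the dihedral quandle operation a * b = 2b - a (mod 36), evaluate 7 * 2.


7 * 2 = 2*2 - 7 mod 36
= 4 - 7 mod 36
= -3 mod 36 = 33

33


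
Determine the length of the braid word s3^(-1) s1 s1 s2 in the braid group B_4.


The word length counts the number of generators (including inverses).
Listing each generator: s3^(-1), s1, s1, s2
There are 4 generators in this braid word.

4


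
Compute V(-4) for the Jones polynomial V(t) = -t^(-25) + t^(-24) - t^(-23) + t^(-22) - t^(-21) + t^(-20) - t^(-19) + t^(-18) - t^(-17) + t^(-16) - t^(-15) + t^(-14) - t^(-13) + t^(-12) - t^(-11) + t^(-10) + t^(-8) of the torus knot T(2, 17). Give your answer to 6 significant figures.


Substituting t = -4 into V(t) = -t^(-25) + t^(-24) - t^(-23) + t^(-22) - t^(-21) + t^(-20) - t^(-19) + t^(-18) - t^(-17) + t^(-16) - t^(-15) + t^(-14) - t^(-13) + t^(-12) - t^(-11) + t^(-10) + t^(-8):
  (-)t^(-25) = 8.88178e-16
  (+)t^(-24) = 3.55271e-15
  (-)t^(-23) = 1.42109e-14
  (+)t^(-22) = 5.68434e-14
  (-)t^(-21) = 2.27374e-13
  (+)t^(-20) = 9.09495e-13
  (-)t^(-19) = 3.63798e-12
  (+)t^(-18) = 1.45519e-11
  (-)t^(-17) = 5.82077e-11
  (+)t^(-16) = 2.32831e-10
  (-)t^(-15) = 9.31323e-10
  (+)t^(-14) = 3.72529e-09
  (-)t^(-13) = 1.49012e-08
  (+)t^(-12) = 5.96046e-08
  (-)t^(-11) = 2.38419e-07
  (+)t^(-10) = 9.53674e-07
  (+)t^(-8) = 1.52588e-05
Sum = (8.88178e-16) + (3.55271e-15) + (1.42109e-14) + (5.68434e-14) + (2.27374e-13) + (9.09495e-13) + (3.63798e-12) + (1.45519e-11) + (5.82077e-11) + (2.32831e-10) + (9.31323e-10) + (3.72529e-09) + (1.49012e-08) + (5.96046e-08) + (2.38419e-07) + (9.53674e-07) + (1.52588e-05)
= 1.653035482e-05
Rounded to 6 significant figures: 1.65304e-05

1.65304e-05


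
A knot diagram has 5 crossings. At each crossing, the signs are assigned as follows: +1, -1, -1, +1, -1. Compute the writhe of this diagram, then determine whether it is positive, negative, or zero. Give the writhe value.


Step 1: Count positive crossings (+1).
Positive crossings: 2
Step 2: Count negative crossings (-1).
Negative crossings: 3
Step 3: Writhe = (positive) - (negative)
w = 2 - 3 = -1
Step 4: |w| = 1, and w is negative

-1


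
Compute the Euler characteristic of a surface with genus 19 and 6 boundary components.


chi = 2 - 2g - b
= 2 - 2*19 - 6
= 2 - 38 - 6 = -42

-42


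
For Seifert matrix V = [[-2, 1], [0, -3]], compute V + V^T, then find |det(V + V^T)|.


Step 1: Form V + V^T where V = [[-2, 1], [0, -3]]
  V^T = [[-2, 0], [1, -3]]
  V + V^T = [[-4, 1], [1, -6]]
Step 2: det(V + V^T) = (-4)*(-6) - 1*1
  = 24 - 1 = 23
Step 3: Knot determinant = |det(V + V^T)| = |23| = 23

23


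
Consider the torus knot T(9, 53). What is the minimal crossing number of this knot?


For a torus knot T(p, q) with gcd(p,q)=1,
the crossing number is min(p*(q-1), q*(p-1)).
p*(q-1) = 9*52 = 468
q*(p-1) = 53*8 = 424
min(468, 424) = 424

424


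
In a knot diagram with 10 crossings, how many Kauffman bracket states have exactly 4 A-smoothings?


We choose which 4 of 10 crossings get A-smoothings.
C(10, 4) = 10! / (4! * 6!)
= 210

210


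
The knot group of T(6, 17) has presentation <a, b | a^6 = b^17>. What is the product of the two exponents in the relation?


The relation is a^6 = b^17.
Product of exponents = 6 * 17
= 102

102


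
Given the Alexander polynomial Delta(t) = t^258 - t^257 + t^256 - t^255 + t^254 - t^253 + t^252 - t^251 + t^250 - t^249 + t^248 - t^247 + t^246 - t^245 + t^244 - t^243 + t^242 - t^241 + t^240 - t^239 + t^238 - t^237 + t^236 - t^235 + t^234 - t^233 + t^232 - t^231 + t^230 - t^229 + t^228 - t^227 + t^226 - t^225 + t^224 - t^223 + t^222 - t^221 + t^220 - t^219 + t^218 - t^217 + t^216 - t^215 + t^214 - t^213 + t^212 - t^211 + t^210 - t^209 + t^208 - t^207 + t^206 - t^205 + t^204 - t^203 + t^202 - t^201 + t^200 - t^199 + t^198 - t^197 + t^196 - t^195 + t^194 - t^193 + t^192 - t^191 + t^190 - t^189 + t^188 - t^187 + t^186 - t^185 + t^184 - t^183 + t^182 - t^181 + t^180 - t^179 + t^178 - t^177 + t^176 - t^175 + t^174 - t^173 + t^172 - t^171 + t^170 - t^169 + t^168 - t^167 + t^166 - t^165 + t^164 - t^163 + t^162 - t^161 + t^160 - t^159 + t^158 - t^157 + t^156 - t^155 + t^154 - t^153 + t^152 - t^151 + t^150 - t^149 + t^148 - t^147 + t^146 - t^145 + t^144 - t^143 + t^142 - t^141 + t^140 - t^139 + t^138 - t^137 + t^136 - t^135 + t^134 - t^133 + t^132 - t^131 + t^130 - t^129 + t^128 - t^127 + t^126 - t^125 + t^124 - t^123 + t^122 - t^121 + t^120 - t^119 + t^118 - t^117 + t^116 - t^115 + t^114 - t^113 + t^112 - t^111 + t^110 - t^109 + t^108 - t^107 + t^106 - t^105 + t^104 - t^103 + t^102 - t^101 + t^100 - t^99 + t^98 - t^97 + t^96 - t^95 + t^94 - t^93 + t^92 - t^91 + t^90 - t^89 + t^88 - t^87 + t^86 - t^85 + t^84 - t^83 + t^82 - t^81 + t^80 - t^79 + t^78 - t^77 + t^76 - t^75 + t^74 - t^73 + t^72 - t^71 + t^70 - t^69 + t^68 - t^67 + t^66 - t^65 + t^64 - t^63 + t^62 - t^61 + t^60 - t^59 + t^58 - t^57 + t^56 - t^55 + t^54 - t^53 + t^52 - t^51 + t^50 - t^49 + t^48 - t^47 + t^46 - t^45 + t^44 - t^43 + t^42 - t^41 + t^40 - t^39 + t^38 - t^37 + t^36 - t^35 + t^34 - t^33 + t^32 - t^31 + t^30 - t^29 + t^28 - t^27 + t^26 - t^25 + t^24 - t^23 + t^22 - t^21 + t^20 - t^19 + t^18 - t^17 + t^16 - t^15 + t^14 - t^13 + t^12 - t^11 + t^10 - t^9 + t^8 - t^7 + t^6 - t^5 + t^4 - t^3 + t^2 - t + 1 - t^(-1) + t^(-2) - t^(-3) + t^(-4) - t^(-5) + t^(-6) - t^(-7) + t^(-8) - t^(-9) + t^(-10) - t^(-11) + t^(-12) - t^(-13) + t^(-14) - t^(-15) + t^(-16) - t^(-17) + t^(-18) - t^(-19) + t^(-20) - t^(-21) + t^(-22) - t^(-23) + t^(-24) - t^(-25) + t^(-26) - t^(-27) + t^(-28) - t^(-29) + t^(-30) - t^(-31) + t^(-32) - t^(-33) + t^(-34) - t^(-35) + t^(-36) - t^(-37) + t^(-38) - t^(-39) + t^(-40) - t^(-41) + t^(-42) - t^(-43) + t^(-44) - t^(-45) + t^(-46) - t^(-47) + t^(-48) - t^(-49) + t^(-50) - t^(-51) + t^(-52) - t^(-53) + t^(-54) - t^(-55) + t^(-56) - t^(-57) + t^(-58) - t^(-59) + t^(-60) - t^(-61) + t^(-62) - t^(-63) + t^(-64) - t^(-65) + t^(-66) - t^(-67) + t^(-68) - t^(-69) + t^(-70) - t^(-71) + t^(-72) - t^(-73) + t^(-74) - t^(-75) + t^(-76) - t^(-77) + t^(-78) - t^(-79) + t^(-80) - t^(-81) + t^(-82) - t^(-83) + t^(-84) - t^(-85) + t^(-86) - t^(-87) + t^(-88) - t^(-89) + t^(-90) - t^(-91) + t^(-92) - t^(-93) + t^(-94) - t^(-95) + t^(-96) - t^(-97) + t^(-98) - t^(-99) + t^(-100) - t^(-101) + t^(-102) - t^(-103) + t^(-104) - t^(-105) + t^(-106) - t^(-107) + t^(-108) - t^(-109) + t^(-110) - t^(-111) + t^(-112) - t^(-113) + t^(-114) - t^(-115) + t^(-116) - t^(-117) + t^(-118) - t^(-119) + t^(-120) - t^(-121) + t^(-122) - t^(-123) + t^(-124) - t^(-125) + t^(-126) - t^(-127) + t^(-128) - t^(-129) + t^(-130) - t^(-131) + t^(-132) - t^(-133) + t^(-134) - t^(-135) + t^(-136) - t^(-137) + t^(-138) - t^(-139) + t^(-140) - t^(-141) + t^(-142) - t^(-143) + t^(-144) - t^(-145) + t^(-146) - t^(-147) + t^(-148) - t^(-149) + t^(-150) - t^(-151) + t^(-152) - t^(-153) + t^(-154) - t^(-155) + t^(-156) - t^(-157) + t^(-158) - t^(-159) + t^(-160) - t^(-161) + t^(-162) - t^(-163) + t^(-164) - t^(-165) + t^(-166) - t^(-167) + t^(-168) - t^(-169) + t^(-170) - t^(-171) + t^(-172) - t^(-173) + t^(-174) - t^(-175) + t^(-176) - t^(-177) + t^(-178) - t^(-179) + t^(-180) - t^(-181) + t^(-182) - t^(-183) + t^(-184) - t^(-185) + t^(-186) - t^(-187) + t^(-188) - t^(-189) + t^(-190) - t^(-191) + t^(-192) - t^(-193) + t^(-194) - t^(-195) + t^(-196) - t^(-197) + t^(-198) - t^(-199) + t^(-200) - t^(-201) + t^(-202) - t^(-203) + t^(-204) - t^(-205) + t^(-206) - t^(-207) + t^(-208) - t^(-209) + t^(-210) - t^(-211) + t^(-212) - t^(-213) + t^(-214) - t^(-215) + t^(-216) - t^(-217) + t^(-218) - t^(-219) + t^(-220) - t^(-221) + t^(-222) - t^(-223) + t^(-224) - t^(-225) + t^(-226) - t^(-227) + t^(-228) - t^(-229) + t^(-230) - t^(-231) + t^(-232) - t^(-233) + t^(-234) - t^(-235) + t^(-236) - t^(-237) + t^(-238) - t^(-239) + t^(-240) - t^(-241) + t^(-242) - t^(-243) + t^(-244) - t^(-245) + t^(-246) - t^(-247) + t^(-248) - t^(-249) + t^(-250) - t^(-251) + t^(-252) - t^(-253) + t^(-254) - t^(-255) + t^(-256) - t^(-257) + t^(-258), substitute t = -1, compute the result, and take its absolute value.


Step 1: The polynomial has 517 terms with alternating signs, exponents from 258 down to -258.
Step 2: Substitute t = -1. The i-th term has coefficient (-1)^i and exponent (m-i),
  so its value is (-1)^i * (-1)^(m-i) = (-1)^m = 1 for every i.
Step 3: All 517 terms equal 1, so Delta(-1) = 517 * (1) = 517
Step 4: |Delta(-1)| = 517

517


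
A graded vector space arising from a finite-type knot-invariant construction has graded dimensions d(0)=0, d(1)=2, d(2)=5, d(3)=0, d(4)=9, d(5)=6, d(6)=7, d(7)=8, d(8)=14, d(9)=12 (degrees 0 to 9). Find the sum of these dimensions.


Total dimension = d(0) + d(1) + ... + d(9)
= 0 + 2 + 5 + 0 + 9 + 6 + 7 + 8 + 14 + 12
= 63

63


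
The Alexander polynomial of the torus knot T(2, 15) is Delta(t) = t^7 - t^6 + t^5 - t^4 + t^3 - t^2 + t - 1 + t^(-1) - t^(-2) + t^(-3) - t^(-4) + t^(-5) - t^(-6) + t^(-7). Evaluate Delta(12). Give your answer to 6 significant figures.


Substituting t = 12 into Delta(t) = t^7 - t^6 + t^5 - t^4 + t^3 - t^2 + t - 1 + t^(-1) - t^(-2) + t^(-3) - t^(-4) + t^(-5) - t^(-6) + t^(-7):
Term values: (35831808) + (-2985984) + (248832) + (-20736) + (1728) + (-144) + (12) + (-1) + (0.0833333) + (-0.00694444) + (0.000578704) + (-4.82253e-05) + (4.01878e-06) + (-3.34898e-07) + (2.79082e-08)
Sum = 33075515.08
Rounded to 6 significant figures: 3.30755e+07

3.30755e+07


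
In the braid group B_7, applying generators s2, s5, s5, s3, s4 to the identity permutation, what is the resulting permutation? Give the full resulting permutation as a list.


Starting with identity [1, 2, 3, 4, 5, 6, 7].
Apply generators in sequence:
  After s2: [1, 3, 2, 4, 5, 6, 7]
  After s5: [1, 3, 2, 4, 6, 5, 7]
  After s5: [1, 3, 2, 4, 5, 6, 7]
  After s3: [1, 3, 4, 2, 5, 6, 7]
  After s4: [1, 3, 4, 5, 2, 6, 7]
Final permutation: [1, 3, 4, 5, 2, 6, 7]

[1, 3, 4, 5, 2, 6, 7]


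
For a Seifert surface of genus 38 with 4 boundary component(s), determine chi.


chi = 2 - 2g - b
= 2 - 2*38 - 4
= 2 - 76 - 4 = -78

-78


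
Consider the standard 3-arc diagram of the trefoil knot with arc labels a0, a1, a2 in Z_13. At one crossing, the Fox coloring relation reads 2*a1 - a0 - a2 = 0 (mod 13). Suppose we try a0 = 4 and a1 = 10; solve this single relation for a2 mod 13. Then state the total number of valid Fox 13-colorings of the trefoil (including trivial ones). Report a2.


Step 1: Apply the given crossing relation 2*a1 - a0 - a2 = 0 (mod 13).
  a2 = 2*a1 - a0 mod 13
  a2 = 2*10 - 4 mod 13
  a2 = 20 - 4 mod 13
  a2 = 16 mod 13 = 3
Step 2: The trefoil has determinant 3.
  Number of Fox p-colorings (p prime) is p^2 if p = 3, else p.
  Since 13 does not divide 3, only trivial (constant) colorings exist.
  (So the trial a0 = 4, a1 = 10 with a0 != a1 does NOT extend to a valid coloring of the whole trefoil: the other two crossing relations require 3*(a1 - a0) = 0 (mod 13), which fails.)
  Total colorings = 13
Step 3: a2 = 3, total Fox 13-colorings = 13

3


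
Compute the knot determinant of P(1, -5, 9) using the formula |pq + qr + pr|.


Step 1: Compute pq + qr + pr.
pq = 1*(-5) = -5
qr = (-5)*9 = -45
pr = 1*9 = 9
pq + qr + pr = -5 + (-45) + 9 = -41
Step 2: Take absolute value.
det(P(1,-5,9)) = |-41| = 41

41


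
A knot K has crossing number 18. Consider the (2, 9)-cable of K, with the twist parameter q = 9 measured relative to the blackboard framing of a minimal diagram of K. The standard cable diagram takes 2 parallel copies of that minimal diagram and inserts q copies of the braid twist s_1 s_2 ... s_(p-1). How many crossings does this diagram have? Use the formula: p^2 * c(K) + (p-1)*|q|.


Step 1: Each of the c(K) crossings of the companion diagram becomes p*p = p^2 crossings among the p parallel strands, and each of the |q| twists s_1 s_2 ... s_(p-1) adds (p-1) crossings.
  Crossings = p^2 * c(K) + (p-1)*|q|
Step 2: = 2^2 * 18 + (2-1)*9
Step 3: = 4*18 + 1*9
Step 4: = 72 + 9 = 81

81


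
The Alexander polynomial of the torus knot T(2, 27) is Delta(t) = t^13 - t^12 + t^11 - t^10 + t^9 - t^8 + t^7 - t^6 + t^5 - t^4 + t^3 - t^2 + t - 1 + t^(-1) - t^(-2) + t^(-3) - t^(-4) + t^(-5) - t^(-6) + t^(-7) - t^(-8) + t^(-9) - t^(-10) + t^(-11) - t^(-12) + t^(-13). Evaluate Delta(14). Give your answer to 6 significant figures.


Substituting t = 14 into Delta(t) = t^13 - t^12 + t^11 - t^10 + t^9 - t^8 + t^7 - t^6 + t^5 - t^4 + t^3 - t^2 + t - 1 + t^(-1) - t^(-2) + t^(-3) - t^(-4) + t^(-5) - t^(-6) + t^(-7) - t^(-8) + t^(-9) - t^(-10) + t^(-11) - t^(-12) + t^(-13):
Term values: (793714773254144) + (-56693912375296) + (4049565169664) + (-289254654976) + (20661046784) + (-1475789056) + (105413504) + (-7529536) + (537824) + (-38416) + (2744) + (-196) + (14) + (-1) + (0.0714286) + (-0.00510204) + (0.000364431) + (-2.60308e-05) + (1.85934e-06) + (-1.3281e-07) + (9.48645e-09) + (-6.77604e-10) + (4.84003e-11) + (-3.45716e-12) + (2.4694e-13) + (-1.76386e-14) + (1.2599e-15)
Sum = 7.40800455e+14
Rounded to 6 significant figures: 7.408e+14

7.408e+14


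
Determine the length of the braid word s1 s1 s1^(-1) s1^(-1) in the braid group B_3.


The word length counts the number of generators (including inverses).
Listing each generator: s1, s1, s1^(-1), s1^(-1)
There are 4 generators in this braid word.

4


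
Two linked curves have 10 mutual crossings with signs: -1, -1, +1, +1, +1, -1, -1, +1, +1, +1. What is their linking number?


Step 1: Count positive crossings: 6
Step 2: Count negative crossings: 4
Step 3: Sum of signs = 6 - 4 = 2
Step 4: Linking number = sum/2 = 2/2 = 1

1


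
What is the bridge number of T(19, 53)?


The bridge number of T(p,q) is min(p,q).
min(19, 53) = 19

19


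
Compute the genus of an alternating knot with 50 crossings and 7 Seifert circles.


For alternating knots, g = (c - s + 1)/2.
= (50 - 7 + 1)/2
= 44/2 = 22

22


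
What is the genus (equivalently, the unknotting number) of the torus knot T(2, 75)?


For a torus knot T(p,q), both the unknotting number and genus equal (p-1)(q-1)/2.
= (2-1)(75-1)/2
= 1*74/2
= 74/2 = 37

37


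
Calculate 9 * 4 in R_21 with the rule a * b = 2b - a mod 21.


9 * 4 = 2*4 - 9 mod 21
= 8 - 9 mod 21
= -1 mod 21 = 20

20


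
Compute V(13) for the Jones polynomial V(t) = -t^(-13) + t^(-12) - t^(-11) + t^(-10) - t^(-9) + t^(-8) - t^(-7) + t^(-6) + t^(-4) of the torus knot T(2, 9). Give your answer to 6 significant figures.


Substituting t = 13 into V(t) = -t^(-13) + t^(-12) - t^(-11) + t^(-10) - t^(-9) + t^(-8) - t^(-7) + t^(-6) + t^(-4):
  (-)t^(-13) = -3.30169e-15
  (+)t^(-12) = 4.2922e-14
  (-)t^(-11) = -5.57986e-13
  (+)t^(-10) = 7.25382e-12
  (-)t^(-9) = -9.42996e-11
  (+)t^(-8) = 1.22589e-09
  (-)t^(-7) = -1.59366e-08
  (+)t^(-6) = 2.07176e-07
  (+)t^(-4) = 3.50128e-05
Sum = (-3.30169e-15) + (4.2922e-14) + (-5.57986e-13) + (7.25382e-12) + (-9.42996e-11) + (1.22589e-09) + (-1.59366e-08) + (2.07176e-07) + (3.50128e-05)
= 3.520515757e-05
Rounded to 6 significant figures: 3.52052e-05

3.52052e-05


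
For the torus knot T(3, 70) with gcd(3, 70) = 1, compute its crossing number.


For a torus knot T(p, q) with gcd(p,q)=1,
the crossing number is min(p*(q-1), q*(p-1)).
p*(q-1) = 3*69 = 207
q*(p-1) = 70*2 = 140
min(207, 140) = 140

140


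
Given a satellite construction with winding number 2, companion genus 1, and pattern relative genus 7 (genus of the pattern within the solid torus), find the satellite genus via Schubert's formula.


Schubert: g(satellite) = g_rel(pattern) + |winding| * g(companion),
where g_rel(pattern) is the genus of the pattern relative to the solid torus.
= 7 + 2 * 1
= 7 + 2 = 9

9


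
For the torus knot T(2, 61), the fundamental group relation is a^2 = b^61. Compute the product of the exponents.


The relation is a^2 = b^61.
Product of exponents = 2 * 61
= 122

122


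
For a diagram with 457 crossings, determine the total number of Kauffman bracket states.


Each crossing contributes 2 choices (A-smoothing or B-smoothing).
Total states = 2^457 = 372141426839350727961253789638658321589064376671906846864122981980487315514059736743009817965446945567110411062408283101969716033850703872

372141426839350727961253789638658321589064376671906846864122981980487315514059736743009817965446945567110411062408283101969716033850703872


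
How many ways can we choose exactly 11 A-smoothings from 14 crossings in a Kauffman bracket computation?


We choose which 11 of 14 crossings get A-smoothings.
C(14, 11) = 14! / (11! * 3!)
= 364

364


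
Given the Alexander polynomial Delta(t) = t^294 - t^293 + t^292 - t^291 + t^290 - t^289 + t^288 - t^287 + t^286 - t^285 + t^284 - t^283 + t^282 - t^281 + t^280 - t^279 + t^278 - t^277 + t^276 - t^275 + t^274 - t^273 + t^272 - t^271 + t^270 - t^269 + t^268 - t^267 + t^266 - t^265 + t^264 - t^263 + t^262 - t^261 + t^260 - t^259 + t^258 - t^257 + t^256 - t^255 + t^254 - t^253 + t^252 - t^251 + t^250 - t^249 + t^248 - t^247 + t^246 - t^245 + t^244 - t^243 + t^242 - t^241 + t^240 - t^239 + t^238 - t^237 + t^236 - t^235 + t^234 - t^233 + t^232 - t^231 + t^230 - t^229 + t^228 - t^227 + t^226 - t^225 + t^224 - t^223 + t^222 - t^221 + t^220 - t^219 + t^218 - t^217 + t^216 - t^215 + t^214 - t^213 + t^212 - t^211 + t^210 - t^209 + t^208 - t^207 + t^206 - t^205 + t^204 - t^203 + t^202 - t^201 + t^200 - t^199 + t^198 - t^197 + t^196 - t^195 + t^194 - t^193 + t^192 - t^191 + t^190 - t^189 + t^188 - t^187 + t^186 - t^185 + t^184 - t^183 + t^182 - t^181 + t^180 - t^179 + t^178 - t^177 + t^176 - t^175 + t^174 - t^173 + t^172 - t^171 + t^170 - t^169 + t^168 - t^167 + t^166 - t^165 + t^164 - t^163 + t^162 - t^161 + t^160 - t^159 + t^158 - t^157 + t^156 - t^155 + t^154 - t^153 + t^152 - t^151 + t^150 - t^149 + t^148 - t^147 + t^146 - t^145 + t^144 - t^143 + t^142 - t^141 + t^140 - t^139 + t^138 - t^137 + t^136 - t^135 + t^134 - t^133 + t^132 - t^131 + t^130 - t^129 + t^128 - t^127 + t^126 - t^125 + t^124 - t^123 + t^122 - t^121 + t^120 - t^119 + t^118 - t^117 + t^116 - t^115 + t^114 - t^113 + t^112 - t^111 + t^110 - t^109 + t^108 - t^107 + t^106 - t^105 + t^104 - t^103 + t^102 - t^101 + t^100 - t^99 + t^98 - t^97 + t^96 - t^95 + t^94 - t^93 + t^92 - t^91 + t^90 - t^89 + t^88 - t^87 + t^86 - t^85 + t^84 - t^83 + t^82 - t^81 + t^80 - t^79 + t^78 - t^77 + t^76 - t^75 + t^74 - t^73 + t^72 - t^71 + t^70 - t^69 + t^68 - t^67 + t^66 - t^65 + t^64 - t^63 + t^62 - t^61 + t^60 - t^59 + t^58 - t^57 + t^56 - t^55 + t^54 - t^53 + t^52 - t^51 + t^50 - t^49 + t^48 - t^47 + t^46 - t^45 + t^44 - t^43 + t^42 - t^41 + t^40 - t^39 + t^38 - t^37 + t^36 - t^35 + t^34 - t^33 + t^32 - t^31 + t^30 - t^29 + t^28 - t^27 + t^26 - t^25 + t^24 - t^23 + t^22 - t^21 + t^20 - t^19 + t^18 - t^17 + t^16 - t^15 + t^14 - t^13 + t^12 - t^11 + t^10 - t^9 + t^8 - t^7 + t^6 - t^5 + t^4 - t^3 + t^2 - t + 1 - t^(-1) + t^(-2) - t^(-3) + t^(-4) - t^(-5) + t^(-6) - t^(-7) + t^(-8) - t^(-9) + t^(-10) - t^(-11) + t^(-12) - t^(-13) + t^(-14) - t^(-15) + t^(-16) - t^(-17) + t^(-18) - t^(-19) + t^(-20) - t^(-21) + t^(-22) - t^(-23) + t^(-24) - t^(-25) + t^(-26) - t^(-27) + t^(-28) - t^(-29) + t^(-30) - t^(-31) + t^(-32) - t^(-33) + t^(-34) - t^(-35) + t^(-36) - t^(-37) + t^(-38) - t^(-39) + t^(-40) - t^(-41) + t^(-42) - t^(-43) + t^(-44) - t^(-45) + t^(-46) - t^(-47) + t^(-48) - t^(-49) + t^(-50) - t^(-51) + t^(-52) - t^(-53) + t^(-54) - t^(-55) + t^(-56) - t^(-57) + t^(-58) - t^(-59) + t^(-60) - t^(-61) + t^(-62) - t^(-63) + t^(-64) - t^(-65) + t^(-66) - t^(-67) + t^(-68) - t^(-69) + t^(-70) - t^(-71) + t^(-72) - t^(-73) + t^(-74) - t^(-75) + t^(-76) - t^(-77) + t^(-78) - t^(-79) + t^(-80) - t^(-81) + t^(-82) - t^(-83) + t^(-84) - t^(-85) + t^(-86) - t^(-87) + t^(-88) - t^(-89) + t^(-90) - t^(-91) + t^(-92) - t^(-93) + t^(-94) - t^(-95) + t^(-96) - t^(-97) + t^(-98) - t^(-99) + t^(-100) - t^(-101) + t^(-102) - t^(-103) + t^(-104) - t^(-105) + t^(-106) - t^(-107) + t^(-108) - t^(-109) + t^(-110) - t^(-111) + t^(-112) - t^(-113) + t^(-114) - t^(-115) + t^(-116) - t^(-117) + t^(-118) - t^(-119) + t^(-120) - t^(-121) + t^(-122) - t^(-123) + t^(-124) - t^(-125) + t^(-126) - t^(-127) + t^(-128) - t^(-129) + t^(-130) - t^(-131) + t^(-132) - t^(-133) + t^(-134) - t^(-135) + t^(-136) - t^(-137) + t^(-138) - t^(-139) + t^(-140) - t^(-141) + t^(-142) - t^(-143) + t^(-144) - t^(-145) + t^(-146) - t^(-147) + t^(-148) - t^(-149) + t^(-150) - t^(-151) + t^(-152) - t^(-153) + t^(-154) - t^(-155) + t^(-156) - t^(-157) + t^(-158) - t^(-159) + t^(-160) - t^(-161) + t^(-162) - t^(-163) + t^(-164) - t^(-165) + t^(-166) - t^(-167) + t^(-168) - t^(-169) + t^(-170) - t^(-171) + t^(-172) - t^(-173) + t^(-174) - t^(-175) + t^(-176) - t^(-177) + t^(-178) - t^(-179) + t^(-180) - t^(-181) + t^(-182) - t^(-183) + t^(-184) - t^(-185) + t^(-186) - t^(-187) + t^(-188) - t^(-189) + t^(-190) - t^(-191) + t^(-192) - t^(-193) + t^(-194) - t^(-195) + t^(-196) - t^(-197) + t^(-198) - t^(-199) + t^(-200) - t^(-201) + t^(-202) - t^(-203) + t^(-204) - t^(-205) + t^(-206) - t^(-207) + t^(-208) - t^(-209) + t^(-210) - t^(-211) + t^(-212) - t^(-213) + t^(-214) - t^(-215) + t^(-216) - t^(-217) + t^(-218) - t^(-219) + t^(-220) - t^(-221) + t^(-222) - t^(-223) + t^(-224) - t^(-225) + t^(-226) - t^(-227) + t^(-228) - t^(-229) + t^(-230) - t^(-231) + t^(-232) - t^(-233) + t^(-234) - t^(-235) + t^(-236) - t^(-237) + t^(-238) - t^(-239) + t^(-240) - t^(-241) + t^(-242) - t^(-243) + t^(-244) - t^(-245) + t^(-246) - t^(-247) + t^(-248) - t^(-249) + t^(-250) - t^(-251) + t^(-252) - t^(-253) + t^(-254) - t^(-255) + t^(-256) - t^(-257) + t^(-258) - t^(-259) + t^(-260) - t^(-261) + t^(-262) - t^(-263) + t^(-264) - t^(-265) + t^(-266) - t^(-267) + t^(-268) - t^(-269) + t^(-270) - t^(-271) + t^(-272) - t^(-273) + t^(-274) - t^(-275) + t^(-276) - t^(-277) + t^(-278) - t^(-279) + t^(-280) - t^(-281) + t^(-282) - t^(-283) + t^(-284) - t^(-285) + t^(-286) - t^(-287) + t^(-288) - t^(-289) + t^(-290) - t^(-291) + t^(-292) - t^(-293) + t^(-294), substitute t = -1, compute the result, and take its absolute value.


Step 1: The polynomial has 589 terms with alternating signs, exponents from 294 down to -294.
Step 2: Substitute t = -1. The i-th term has coefficient (-1)^i and exponent (m-i),
  so its value is (-1)^i * (-1)^(m-i) = (-1)^m = 1 for every i.
Step 3: All 589 terms equal 1, so Delta(-1) = 589 * (1) = 589
Step 4: |Delta(-1)| = 589

589


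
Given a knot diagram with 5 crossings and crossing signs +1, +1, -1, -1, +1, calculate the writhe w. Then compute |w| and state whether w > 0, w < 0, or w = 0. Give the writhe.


Step 1: Count positive crossings (+1).
Positive crossings: 3
Step 2: Count negative crossings (-1).
Negative crossings: 2
Step 3: Writhe = (positive) - (negative)
w = 3 - 2 = 1
Step 4: |w| = 1, and w is positive

1


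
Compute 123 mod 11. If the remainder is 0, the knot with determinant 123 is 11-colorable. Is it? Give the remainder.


Step 1: A knot is p-colorable if and only if p divides its determinant.
Step 2: Compute 123 mod 11.
123 = 11 * 11 + 2
Step 3: 123 mod 11 = 2
Step 4: The knot is 11-colorable: no

2


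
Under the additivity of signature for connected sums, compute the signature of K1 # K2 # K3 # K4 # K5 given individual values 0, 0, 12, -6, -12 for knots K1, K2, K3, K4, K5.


The signature is additive under connected sum.
signature(K1 # K2 # K3 # K4 # K5) = (0) + (0) + (12) + (-6) + (-12)
= -6

-6


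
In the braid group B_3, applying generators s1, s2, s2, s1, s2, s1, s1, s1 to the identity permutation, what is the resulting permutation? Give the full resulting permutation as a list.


Starting with identity [1, 2, 3].
Apply generators in sequence:
  After s1: [2, 1, 3]
  After s2: [2, 3, 1]
  After s2: [2, 1, 3]
  After s1: [1, 2, 3]
  After s2: [1, 3, 2]
  After s1: [3, 1, 2]
  After s1: [1, 3, 2]
  After s1: [3, 1, 2]
Final permutation: [3, 1, 2]

[3, 1, 2]


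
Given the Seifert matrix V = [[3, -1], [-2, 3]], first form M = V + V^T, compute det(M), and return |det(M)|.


Step 1: Form V + V^T where V = [[3, -1], [-2, 3]]
  V^T = [[3, -2], [-1, 3]]
  V + V^T = [[6, -3], [-3, 6]]
Step 2: det(V + V^T) = 6*6 - (-3)*(-3)
  = 36 - 9 = 27
Step 3: Knot determinant = |det(V + V^T)| = |27| = 27

27


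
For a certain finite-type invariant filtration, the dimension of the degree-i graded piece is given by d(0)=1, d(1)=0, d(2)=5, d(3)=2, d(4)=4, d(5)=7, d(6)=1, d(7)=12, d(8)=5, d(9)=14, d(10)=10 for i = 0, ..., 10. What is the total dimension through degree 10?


Total dimension = d(0) + d(1) + ... + d(10)
= 1 + 0 + 5 + 2 + 4 + 7 + 1 + 12 + 5 + 14 + 10
= 61

61


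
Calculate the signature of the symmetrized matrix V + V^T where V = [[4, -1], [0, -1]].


Step 1: V + V^T = [[8, -1], [-1, -2]]
Step 2: trace = 6, det = -17
Step 3: Discriminant = 6^2 - 4*(-17) = 104
Step 4: Eigenvalues: 8.09902, -2.09902
Step 5: Signature = (# positive eigenvalues) - (# negative eigenvalues) = 0

0


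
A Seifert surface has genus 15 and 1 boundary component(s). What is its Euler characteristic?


chi = 2 - 2g - b
= 2 - 2*15 - 1
= 2 - 30 - 1 = -29

-29


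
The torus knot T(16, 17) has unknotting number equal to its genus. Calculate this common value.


For a torus knot T(p,q), both the unknotting number and genus equal (p-1)(q-1)/2.
= (16-1)(17-1)/2
= 15*16/2
= 240/2 = 120

120


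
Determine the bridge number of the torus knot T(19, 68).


The bridge number of T(p,q) is min(p,q).
min(19, 68) = 19

19


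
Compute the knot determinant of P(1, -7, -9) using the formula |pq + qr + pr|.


Step 1: Compute pq + qr + pr.
pq = 1*(-7) = -7
qr = (-7)*(-9) = 63
pr = 1*(-9) = -9
pq + qr + pr = -7 + 63 + (-9) = 47
Step 2: Take absolute value.
det(P(1,-7,-9)) = |47| = 47

47


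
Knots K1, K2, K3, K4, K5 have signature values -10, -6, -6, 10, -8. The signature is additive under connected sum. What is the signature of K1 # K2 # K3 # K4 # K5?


The signature is additive under connected sum.
signature(K1 # K2 # K3 # K4 # K5) = (-10) + (-6) + (-6) + (10) + (-8)
= -20

-20


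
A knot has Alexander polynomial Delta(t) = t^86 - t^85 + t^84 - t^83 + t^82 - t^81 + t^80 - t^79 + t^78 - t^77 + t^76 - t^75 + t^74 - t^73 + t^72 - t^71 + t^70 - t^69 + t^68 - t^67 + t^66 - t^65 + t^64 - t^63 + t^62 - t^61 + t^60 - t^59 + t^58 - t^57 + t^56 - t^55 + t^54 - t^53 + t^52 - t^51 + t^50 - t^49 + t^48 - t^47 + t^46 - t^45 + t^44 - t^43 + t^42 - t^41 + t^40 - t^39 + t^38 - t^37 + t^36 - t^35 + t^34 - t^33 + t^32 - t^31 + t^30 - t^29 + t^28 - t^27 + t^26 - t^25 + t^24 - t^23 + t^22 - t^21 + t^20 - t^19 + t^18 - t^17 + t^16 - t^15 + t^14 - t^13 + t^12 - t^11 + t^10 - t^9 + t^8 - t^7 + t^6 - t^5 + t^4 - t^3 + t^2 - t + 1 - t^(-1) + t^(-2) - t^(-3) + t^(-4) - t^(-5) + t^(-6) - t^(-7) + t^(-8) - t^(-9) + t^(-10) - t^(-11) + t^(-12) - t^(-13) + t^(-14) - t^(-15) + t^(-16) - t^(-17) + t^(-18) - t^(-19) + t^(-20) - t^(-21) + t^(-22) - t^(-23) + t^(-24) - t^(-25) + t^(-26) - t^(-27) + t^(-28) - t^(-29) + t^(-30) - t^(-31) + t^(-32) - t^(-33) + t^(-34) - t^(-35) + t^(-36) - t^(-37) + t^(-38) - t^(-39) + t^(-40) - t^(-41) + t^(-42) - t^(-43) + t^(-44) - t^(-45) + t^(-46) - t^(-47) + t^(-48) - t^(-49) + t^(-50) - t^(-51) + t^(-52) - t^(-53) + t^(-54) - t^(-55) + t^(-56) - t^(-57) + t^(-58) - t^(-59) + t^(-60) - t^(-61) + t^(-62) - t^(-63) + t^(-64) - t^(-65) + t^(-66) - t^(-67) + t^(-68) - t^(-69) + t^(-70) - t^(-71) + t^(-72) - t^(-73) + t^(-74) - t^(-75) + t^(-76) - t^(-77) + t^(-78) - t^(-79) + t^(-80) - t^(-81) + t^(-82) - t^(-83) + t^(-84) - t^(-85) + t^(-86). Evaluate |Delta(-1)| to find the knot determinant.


Step 1: The polynomial has 173 terms with alternating signs, exponents from 86 down to -86.
Step 2: Substitute t = -1. The i-th term has coefficient (-1)^i and exponent (m-i),
  so its value is (-1)^i * (-1)^(m-i) = (-1)^m = 1 for every i.
Step 3: All 173 terms equal 1, so Delta(-1) = 173 * (1) = 173
Step 4: |Delta(-1)| = 173

173


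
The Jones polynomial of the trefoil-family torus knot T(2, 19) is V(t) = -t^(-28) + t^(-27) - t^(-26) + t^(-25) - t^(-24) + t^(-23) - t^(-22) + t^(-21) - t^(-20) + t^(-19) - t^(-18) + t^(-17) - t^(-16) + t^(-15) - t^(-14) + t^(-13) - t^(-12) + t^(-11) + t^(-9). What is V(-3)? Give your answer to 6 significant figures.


Substituting t = -3 into V(t) = -t^(-28) + t^(-27) - t^(-26) + t^(-25) - t^(-24) + t^(-23) - t^(-22) + t^(-21) - t^(-20) + t^(-19) - t^(-18) + t^(-17) - t^(-16) + t^(-15) - t^(-14) + t^(-13) - t^(-12) + t^(-11) + t^(-9):
  (-)t^(-28) = -4.37124e-14
  (+)t^(-27) = -1.31137e-13
  (-)t^(-26) = -3.93412e-13
  (+)t^(-25) = -1.18024e-12
  (-)t^(-24) = -3.54071e-12
  (+)t^(-23) = -1.06221e-11
  (-)t^(-22) = -3.18664e-11
  (+)t^(-21) = -9.55991e-11
  (-)t^(-20) = -2.86797e-10
  (+)t^(-19) = -8.60392e-10
  (-)t^(-18) = -2.58117e-09
  (+)t^(-17) = -7.74352e-09
  (-)t^(-16) = -2.32306e-08
  (+)t^(-15) = -6.96917e-08
  (-)t^(-14) = -2.09075e-07
  (+)t^(-13) = -6.27225e-07
  (-)t^(-12) = -1.88168e-06
  (+)t^(-11) = -5.64503e-06
  (+)t^(-9) = -5.08053e-05
Sum = (-4.37124e-14) + (-1.31137e-13) + (-3.93412e-13) + (-1.18024e-12) + (-3.54071e-12) + (-1.06221e-11) + (-3.18664e-11) + (-9.55991e-11) + (-2.86797e-10) + (-8.60392e-10) + (-2.58117e-09) + (-7.74352e-09) + (-2.32306e-08) + (-6.96917e-08) + (-2.09075e-07) + (-6.27225e-07) + (-1.88168e-06) + (-5.64503e-06) + (-5.08053e-05)
= -5.927280731e-05
Rounded to 6 significant figures: -5.92728e-05

-5.92728e-05


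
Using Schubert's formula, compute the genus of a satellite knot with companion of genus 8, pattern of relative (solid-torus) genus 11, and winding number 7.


Schubert: g(satellite) = g_rel(pattern) + |winding| * g(companion),
where g_rel(pattern) is the genus of the pattern relative to the solid torus.
= 11 + 7 * 8
= 11 + 56 = 67

67


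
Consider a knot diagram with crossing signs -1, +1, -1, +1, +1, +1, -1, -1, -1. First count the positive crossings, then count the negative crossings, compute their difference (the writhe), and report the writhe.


Step 1: Count positive crossings (+1).
Positive crossings: 4
Step 2: Count negative crossings (-1).
Negative crossings: 5
Step 3: Writhe = (positive) - (negative)
w = 4 - 5 = -1
Step 4: |w| = 1, and w is negative

-1


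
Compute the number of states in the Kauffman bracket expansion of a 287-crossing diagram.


Each crossing contributes 2 choices (A-smoothing or B-smoothing).
Total states = 2^287 = 248661618204893321077691124073410420050228075398673858720231988446579748506266687766528

248661618204893321077691124073410420050228075398673858720231988446579748506266687766528


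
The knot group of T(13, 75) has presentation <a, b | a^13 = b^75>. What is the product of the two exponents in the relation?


The relation is a^13 = b^75.
Product of exponents = 13 * 75
= 975

975


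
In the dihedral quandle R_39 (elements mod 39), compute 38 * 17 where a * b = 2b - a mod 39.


38 * 17 = 2*17 - 38 mod 39
= 34 - 38 mod 39
= -4 mod 39 = 35

35


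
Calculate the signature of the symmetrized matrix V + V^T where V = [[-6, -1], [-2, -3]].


Step 1: V + V^T = [[-12, -3], [-3, -6]]
Step 2: trace = -18, det = 63
Step 3: Discriminant = (-18)^2 - 4*63 = 72
Step 4: Eigenvalues: -4.75736, -13.2426
Step 5: Signature = (# positive eigenvalues) - (# negative eigenvalues) = -2

-2


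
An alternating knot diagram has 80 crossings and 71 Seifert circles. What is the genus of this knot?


For alternating knots, g = (c - s + 1)/2.
= (80 - 71 + 1)/2
= 10/2 = 5

5


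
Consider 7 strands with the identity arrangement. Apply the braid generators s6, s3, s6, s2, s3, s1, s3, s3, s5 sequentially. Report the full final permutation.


Starting with identity [1, 2, 3, 4, 5, 6, 7].
Apply generators in sequence:
  After s6: [1, 2, 3, 4, 5, 7, 6]
  After s3: [1, 2, 4, 3, 5, 7, 6]
  After s6: [1, 2, 4, 3, 5, 6, 7]
  After s2: [1, 4, 2, 3, 5, 6, 7]
  After s3: [1, 4, 3, 2, 5, 6, 7]
  After s1: [4, 1, 3, 2, 5, 6, 7]
  After s3: [4, 1, 2, 3, 5, 6, 7]
  After s3: [4, 1, 3, 2, 5, 6, 7]
  After s5: [4, 1, 3, 2, 6, 5, 7]
Final permutation: [4, 1, 3, 2, 6, 5, 7]

[4, 1, 3, 2, 6, 5, 7]


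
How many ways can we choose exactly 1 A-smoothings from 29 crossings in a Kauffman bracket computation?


We choose which 1 of 29 crossings get A-smoothings.
C(29, 1) = 29! / (1! * 28!)
= 29

29


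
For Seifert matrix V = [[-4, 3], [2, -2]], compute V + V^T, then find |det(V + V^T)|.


Step 1: Form V + V^T where V = [[-4, 3], [2, -2]]
  V^T = [[-4, 2], [3, -2]]
  V + V^T = [[-8, 5], [5, -4]]
Step 2: det(V + V^T) = (-8)*(-4) - 5*5
  = 32 - 25 = 7
Step 3: Knot determinant = |det(V + V^T)| = |7| = 7

7


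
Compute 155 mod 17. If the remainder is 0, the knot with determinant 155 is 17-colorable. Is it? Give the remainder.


Step 1: A knot is p-colorable if and only if p divides its determinant.
Step 2: Compute 155 mod 17.
155 = 9 * 17 + 2
Step 3: 155 mod 17 = 2
Step 4: The knot is 17-colorable: no

2


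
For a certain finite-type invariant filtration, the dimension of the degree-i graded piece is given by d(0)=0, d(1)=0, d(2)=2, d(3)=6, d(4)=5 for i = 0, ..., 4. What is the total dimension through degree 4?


Total dimension = d(0) + d(1) + ... + d(4)
= 0 + 0 + 2 + 6 + 5
= 13

13


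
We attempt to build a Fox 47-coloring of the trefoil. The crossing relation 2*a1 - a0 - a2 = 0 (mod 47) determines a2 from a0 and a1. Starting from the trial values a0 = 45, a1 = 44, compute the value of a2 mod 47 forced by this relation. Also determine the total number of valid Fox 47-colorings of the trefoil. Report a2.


Step 1: Apply the given crossing relation 2*a1 - a0 - a2 = 0 (mod 47).
  a2 = 2*a1 - a0 mod 47
  a2 = 2*44 - 45 mod 47
  a2 = 88 - 45 mod 47
  a2 = 43 mod 47 = 43
Step 2: The trefoil has determinant 3.
  Number of Fox p-colorings (p prime) is p^2 if p = 3, else p.
  Since 47 does not divide 3, only trivial (constant) colorings exist.
  (So the trial a0 = 45, a1 = 44 with a0 != a1 does NOT extend to a valid coloring of the whole trefoil: the other two crossing relations require 3*(a1 - a0) = 0 (mod 47), which fails.)
  Total colorings = 47
Step 3: a2 = 43, total Fox 47-colorings = 47

43


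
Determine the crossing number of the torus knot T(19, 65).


For a torus knot T(p, q) with gcd(p,q)=1,
the crossing number is min(p*(q-1), q*(p-1)).
p*(q-1) = 19*64 = 1216
q*(p-1) = 65*18 = 1170
min(1216, 1170) = 1170

1170


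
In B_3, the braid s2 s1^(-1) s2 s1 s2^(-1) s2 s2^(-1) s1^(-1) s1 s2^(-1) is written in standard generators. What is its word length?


The word length counts the number of generators (including inverses).
Listing each generator: s2, s1^(-1), s2, s1, s2^(-1), s2, s2^(-1), s1^(-1), s1, s2^(-1)
There are 10 generators in this braid word.

10


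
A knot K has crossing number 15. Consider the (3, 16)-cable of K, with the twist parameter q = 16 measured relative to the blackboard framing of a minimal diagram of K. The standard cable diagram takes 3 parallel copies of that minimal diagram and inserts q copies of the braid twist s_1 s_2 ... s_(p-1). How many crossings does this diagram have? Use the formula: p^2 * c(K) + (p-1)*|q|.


Step 1: Each of the c(K) crossings of the companion diagram becomes p*p = p^2 crossings among the p parallel strands, and each of the |q| twists s_1 s_2 ... s_(p-1) adds (p-1) crossings.
  Crossings = p^2 * c(K) + (p-1)*|q|
Step 2: = 3^2 * 15 + (3-1)*16
Step 3: = 9*15 + 2*16
Step 4: = 135 + 32 = 167

167


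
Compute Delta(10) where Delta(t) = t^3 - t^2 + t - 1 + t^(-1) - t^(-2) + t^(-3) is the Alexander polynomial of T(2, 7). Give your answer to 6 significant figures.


Substituting t = 10 into Delta(t) = t^3 - t^2 + t - 1 + t^(-1) - t^(-2) + t^(-3):
Term values: (1000) + (-100) + (10) + (-1) + (0.1) + (-0.01) + (0.001)
Sum = 909.091
Rounded to 6 significant figures: 909.091

909.091


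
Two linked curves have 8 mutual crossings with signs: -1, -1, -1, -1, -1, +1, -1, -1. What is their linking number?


Step 1: Count positive crossings: 1
Step 2: Count negative crossings: 7
Step 3: Sum of signs = 1 - 7 = -6
Step 4: Linking number = sum/2 = -6/2 = -3

-3
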